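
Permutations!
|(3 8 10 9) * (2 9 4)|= 6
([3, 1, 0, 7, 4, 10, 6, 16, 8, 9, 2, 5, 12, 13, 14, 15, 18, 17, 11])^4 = (0 18 2 16 10 7 5 3 11)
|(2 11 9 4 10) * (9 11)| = 4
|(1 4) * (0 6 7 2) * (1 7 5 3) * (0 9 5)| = 14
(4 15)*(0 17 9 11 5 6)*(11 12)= (0 17 9 12 11 5 6)(4 15)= [17, 1, 2, 3, 15, 6, 0, 7, 8, 12, 10, 5, 11, 13, 14, 4, 16, 9]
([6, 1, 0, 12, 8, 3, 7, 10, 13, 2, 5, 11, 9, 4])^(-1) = [2, 1, 9, 5, 13, 10, 0, 6, 4, 12, 7, 11, 3, 8]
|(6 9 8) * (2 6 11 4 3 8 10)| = |(2 6 9 10)(3 8 11 4)| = 4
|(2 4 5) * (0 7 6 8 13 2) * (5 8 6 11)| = |(0 7 11 5)(2 4 8 13)| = 4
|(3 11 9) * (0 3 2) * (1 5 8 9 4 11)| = 14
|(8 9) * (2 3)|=2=|(2 3)(8 9)|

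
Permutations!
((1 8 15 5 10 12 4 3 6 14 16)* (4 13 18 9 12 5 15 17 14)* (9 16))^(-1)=(1 16 18 13 12 9 14 17 8)(3 4 6)(5 10)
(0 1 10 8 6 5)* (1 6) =(0 6 5)(1 10 8) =[6, 10, 2, 3, 4, 0, 5, 7, 1, 9, 8]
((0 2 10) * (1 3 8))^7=(0 2 10)(1 3 8)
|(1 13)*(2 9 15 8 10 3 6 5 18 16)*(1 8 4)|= |(1 13 8 10 3 6 5 18 16 2 9 15 4)|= 13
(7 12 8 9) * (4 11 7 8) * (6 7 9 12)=(4 11 9 8 12)(6 7)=[0, 1, 2, 3, 11, 5, 7, 6, 12, 8, 10, 9, 4]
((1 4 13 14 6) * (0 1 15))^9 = ((0 1 4 13 14 6 15))^9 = (0 4 14 15 1 13 6)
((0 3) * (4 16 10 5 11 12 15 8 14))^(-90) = ((0 3)(4 16 10 5 11 12 15 8 14))^(-90) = (16)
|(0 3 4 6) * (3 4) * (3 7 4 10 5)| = |(0 10 5 3 7 4 6)| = 7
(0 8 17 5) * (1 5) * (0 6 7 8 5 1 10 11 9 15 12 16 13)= (0 5 6 7 8 17 10 11 9 15 12 16 13)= [5, 1, 2, 3, 4, 6, 7, 8, 17, 15, 11, 9, 16, 0, 14, 12, 13, 10]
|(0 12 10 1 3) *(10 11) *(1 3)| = |(0 12 11 10 3)| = 5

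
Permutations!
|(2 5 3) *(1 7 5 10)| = 6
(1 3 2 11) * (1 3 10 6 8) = (1 10 6 8)(2 11 3) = [0, 10, 11, 2, 4, 5, 8, 7, 1, 9, 6, 3]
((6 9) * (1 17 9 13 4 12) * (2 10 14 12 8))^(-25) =(1 10 4 9 12 2 13 17 14 8 6)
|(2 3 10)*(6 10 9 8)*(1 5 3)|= 8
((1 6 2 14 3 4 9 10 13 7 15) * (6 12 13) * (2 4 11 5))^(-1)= ((1 12 13 7 15)(2 14 3 11 5)(4 9 10 6))^(-1)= (1 15 7 13 12)(2 5 11 3 14)(4 6 10 9)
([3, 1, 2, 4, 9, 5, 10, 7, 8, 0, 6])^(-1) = [9, 1, 2, 0, 3, 5, 10, 7, 8, 4, 6]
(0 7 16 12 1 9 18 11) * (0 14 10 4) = (0 7 16 12 1 9 18 11 14 10 4) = [7, 9, 2, 3, 0, 5, 6, 16, 8, 18, 4, 14, 1, 13, 10, 15, 12, 17, 11]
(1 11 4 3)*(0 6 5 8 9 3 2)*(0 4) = [6, 11, 4, 1, 2, 8, 5, 7, 9, 3, 10, 0] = (0 6 5 8 9 3 1 11)(2 4)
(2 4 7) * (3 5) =(2 4 7)(3 5) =[0, 1, 4, 5, 7, 3, 6, 2]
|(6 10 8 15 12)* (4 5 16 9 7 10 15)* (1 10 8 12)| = 30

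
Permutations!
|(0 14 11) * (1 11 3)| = |(0 14 3 1 11)| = 5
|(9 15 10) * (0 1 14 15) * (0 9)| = 5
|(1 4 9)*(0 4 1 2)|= |(0 4 9 2)|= 4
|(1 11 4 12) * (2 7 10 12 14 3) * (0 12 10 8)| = |(0 12 1 11 4 14 3 2 7 8)| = 10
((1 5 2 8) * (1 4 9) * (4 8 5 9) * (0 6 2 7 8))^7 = (0 6 2 5 7 8)(1 9)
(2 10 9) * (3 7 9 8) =(2 10 8 3 7 9) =[0, 1, 10, 7, 4, 5, 6, 9, 3, 2, 8]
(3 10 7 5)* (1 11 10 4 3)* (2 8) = (1 11 10 7 5)(2 8)(3 4) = [0, 11, 8, 4, 3, 1, 6, 5, 2, 9, 7, 10]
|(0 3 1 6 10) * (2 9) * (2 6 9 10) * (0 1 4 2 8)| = 9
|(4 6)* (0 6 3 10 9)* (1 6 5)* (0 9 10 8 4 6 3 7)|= 7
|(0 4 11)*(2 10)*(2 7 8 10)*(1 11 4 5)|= |(0 5 1 11)(7 8 10)|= 12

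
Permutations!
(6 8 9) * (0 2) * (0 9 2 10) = [10, 1, 9, 3, 4, 5, 8, 7, 2, 6, 0] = (0 10)(2 9 6 8)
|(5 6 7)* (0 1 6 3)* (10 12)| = 6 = |(0 1 6 7 5 3)(10 12)|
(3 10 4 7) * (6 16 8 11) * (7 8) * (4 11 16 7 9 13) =(3 10 11 6 7)(4 8 16 9 13) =[0, 1, 2, 10, 8, 5, 7, 3, 16, 13, 11, 6, 12, 4, 14, 15, 9]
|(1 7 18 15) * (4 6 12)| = 12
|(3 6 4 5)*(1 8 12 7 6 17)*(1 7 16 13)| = 30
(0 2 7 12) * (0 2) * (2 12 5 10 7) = [0, 1, 2, 3, 4, 10, 6, 5, 8, 9, 7, 11, 12] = (12)(5 10 7)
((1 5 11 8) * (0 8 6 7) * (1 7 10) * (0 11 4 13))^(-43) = ((0 8 7 11 6 10 1 5 4 13))^(-43) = (0 5 6 8 4 10 7 13 1 11)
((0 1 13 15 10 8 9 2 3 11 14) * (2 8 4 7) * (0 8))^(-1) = ((0 1 13 15 10 4 7 2 3 11 14 8 9))^(-1) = (0 9 8 14 11 3 2 7 4 10 15 13 1)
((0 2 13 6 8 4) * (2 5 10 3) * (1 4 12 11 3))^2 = (0 10 4 5 1)(2 6 12 3 13 8 11)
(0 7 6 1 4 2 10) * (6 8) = (0 7 8 6 1 4 2 10) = [7, 4, 10, 3, 2, 5, 1, 8, 6, 9, 0]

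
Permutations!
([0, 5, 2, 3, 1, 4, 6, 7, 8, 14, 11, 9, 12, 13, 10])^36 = (14)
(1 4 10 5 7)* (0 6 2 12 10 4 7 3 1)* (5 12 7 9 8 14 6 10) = (0 10 12 5 3 1 9 8 14 6 2 7) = [10, 9, 7, 1, 4, 3, 2, 0, 14, 8, 12, 11, 5, 13, 6]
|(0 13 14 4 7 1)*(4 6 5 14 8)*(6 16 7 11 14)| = |(0 13 8 4 11 14 16 7 1)(5 6)| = 18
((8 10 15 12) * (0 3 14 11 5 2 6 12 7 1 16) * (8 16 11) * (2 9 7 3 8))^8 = ((0 8 10 15 3 14 2 6 12 16)(1 11 5 9 7))^8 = (0 12 2 3 10)(1 9 11 7 5)(6 14 15 8 16)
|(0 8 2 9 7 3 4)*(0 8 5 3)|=8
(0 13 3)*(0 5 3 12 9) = (0 13 12 9)(3 5) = [13, 1, 2, 5, 4, 3, 6, 7, 8, 0, 10, 11, 9, 12]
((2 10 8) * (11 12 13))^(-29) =((2 10 8)(11 12 13))^(-29) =(2 10 8)(11 12 13)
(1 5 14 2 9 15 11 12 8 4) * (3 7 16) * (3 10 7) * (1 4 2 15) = (1 5 14 15 11 12 8 2 9)(7 16 10) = [0, 5, 9, 3, 4, 14, 6, 16, 2, 1, 7, 12, 8, 13, 15, 11, 10]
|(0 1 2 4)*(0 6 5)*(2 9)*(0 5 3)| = 7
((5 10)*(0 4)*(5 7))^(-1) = ((0 4)(5 10 7))^(-1) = (0 4)(5 7 10)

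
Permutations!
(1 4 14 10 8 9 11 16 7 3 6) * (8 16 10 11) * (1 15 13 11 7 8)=(1 4 14 7 3 6 15 13 11 10 16 8 9)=[0, 4, 2, 6, 14, 5, 15, 3, 9, 1, 16, 10, 12, 11, 7, 13, 8]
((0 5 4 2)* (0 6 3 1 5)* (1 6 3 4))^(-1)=((1 5)(2 3 6 4))^(-1)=(1 5)(2 4 6 3)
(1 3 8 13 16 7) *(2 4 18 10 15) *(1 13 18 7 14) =(1 3 8 18 10 15 2 4 7 13 16 14) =[0, 3, 4, 8, 7, 5, 6, 13, 18, 9, 15, 11, 12, 16, 1, 2, 14, 17, 10]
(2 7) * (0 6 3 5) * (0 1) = (0 6 3 5 1)(2 7) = [6, 0, 7, 5, 4, 1, 3, 2]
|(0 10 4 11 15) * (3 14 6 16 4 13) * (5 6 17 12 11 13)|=13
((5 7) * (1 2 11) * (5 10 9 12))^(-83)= (1 2 11)(5 10 12 7 9)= ((1 2 11)(5 7 10 9 12))^(-83)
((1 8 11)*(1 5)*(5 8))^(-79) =(1 5)(8 11)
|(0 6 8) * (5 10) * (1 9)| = |(0 6 8)(1 9)(5 10)| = 6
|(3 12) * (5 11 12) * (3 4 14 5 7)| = 10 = |(3 7)(4 14 5 11 12)|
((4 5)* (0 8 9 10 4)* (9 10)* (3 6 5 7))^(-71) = (0 8 10 4 7 3 6 5)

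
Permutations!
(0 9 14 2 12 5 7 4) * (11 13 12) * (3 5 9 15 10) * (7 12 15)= [7, 1, 11, 5, 0, 12, 6, 4, 8, 14, 3, 13, 9, 15, 2, 10]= (0 7 4)(2 11 13 15 10 3 5 12 9 14)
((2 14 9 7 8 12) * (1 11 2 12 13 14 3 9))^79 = ((1 11 2 3 9 7 8 13 14))^79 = (1 13 7 3 11 14 8 9 2)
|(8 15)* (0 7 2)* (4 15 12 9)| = 15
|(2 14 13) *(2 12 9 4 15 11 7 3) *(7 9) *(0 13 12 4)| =|(0 13 4 15 11 9)(2 14 12 7 3)| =30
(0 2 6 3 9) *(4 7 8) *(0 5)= (0 2 6 3 9 5)(4 7 8)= [2, 1, 6, 9, 7, 0, 3, 8, 4, 5]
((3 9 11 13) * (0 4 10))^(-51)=((0 4 10)(3 9 11 13))^(-51)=(3 9 11 13)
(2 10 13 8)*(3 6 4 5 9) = (2 10 13 8)(3 6 4 5 9) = [0, 1, 10, 6, 5, 9, 4, 7, 2, 3, 13, 11, 12, 8]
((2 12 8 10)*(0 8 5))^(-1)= ((0 8 10 2 12 5))^(-1)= (0 5 12 2 10 8)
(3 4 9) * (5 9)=[0, 1, 2, 4, 5, 9, 6, 7, 8, 3]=(3 4 5 9)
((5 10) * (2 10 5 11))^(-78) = (11)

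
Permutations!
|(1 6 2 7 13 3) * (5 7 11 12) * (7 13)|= 8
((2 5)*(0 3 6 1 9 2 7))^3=((0 3 6 1 9 2 5 7))^3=(0 1 5 3 9 7 6 2)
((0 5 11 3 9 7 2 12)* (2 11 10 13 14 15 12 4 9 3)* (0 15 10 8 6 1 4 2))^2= (15)(0 8 1 9 11 5 6 4 7)(10 14 13)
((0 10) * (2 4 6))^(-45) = (0 10)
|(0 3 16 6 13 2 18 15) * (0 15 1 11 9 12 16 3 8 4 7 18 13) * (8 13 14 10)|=|(0 13 2 14 10 8 4 7 18 1 11 9 12 16 6)|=15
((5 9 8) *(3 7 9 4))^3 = (3 8)(4 9)(5 7)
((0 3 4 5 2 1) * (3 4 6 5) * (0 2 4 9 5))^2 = (0 5 3)(4 6 9)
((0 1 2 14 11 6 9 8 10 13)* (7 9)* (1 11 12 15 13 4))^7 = ((0 11 6 7 9 8 10 4 1 2 14 12 15 13))^7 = (0 4)(1 11)(2 6)(7 14)(8 15)(9 12)(10 13)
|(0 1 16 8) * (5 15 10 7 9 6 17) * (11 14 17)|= |(0 1 16 8)(5 15 10 7 9 6 11 14 17)|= 36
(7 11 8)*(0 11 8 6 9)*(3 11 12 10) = [12, 1, 2, 11, 4, 5, 9, 8, 7, 0, 3, 6, 10] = (0 12 10 3 11 6 9)(7 8)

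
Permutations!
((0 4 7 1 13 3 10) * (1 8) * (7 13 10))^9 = (0 4 13 3 7 8 1 10)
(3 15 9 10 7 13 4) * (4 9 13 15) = (3 4)(7 15 13 9 10) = [0, 1, 2, 4, 3, 5, 6, 15, 8, 10, 7, 11, 12, 9, 14, 13]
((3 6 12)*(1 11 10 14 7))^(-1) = ((1 11 10 14 7)(3 6 12))^(-1) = (1 7 14 10 11)(3 12 6)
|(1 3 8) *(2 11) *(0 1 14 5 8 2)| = |(0 1 3 2 11)(5 8 14)| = 15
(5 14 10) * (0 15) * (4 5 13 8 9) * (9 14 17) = (0 15)(4 5 17 9)(8 14 10 13) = [15, 1, 2, 3, 5, 17, 6, 7, 14, 4, 13, 11, 12, 8, 10, 0, 16, 9]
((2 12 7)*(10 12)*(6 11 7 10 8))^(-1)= ((2 8 6 11 7)(10 12))^(-1)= (2 7 11 6 8)(10 12)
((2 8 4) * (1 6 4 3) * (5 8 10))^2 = (1 4 10 8)(2 5 3 6)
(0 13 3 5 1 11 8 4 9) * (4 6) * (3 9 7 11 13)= (0 3 5 1 13 9)(4 7 11 8 6)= [3, 13, 2, 5, 7, 1, 4, 11, 6, 0, 10, 8, 12, 9]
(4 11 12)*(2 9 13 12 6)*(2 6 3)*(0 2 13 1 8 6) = (0 2 9 1 8 6)(3 13 12 4 11) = [2, 8, 9, 13, 11, 5, 0, 7, 6, 1, 10, 3, 4, 12]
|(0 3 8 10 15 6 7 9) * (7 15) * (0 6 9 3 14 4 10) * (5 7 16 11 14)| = |(0 5 7 3 8)(4 10 16 11 14)(6 15 9)| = 15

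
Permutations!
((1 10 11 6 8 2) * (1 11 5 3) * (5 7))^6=(1 10 7 5 3)(2 6)(8 11)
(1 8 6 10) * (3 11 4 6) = (1 8 3 11 4 6 10) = [0, 8, 2, 11, 6, 5, 10, 7, 3, 9, 1, 4]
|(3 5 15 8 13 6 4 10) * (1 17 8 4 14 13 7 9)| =15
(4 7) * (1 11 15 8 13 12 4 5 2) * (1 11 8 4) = (1 8 13 12)(2 11 15 4 7 5) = [0, 8, 11, 3, 7, 2, 6, 5, 13, 9, 10, 15, 1, 12, 14, 4]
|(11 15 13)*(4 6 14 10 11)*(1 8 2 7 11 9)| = 12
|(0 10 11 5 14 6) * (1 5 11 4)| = 7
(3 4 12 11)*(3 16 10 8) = [0, 1, 2, 4, 12, 5, 6, 7, 3, 9, 8, 16, 11, 13, 14, 15, 10] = (3 4 12 11 16 10 8)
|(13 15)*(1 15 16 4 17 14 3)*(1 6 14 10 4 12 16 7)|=|(1 15 13 7)(3 6 14)(4 17 10)(12 16)|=12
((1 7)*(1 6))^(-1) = ((1 7 6))^(-1) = (1 6 7)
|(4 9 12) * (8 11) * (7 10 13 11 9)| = 8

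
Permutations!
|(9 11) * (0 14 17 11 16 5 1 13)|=|(0 14 17 11 9 16 5 1 13)|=9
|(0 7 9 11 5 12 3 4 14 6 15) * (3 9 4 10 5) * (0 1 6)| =12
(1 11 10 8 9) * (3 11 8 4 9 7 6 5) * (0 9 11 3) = (0 9 1 8 7 6 5)(4 11 10) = [9, 8, 2, 3, 11, 0, 5, 6, 7, 1, 4, 10]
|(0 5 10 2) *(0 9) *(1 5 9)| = |(0 9)(1 5 10 2)| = 4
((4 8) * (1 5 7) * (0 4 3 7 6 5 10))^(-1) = ((0 4 8 3 7 1 10)(5 6))^(-1) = (0 10 1 7 3 8 4)(5 6)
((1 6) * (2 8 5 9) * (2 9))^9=(9)(1 6)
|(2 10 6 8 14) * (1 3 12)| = 15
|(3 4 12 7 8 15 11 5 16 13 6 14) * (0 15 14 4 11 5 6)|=40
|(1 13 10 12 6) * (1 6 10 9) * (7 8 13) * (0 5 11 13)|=8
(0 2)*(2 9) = (0 9 2) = [9, 1, 0, 3, 4, 5, 6, 7, 8, 2]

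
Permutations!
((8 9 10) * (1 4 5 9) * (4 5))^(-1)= ((1 5 9 10 8))^(-1)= (1 8 10 9 5)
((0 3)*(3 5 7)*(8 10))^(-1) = ((0 5 7 3)(8 10))^(-1) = (0 3 7 5)(8 10)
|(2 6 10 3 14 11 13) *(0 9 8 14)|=|(0 9 8 14 11 13 2 6 10 3)|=10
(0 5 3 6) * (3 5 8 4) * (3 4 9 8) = (0 3 6)(8 9) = [3, 1, 2, 6, 4, 5, 0, 7, 9, 8]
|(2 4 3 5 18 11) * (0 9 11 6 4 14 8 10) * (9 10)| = |(0 10)(2 14 8 9 11)(3 5 18 6 4)| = 10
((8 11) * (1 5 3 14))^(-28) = ((1 5 3 14)(8 11))^(-28) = (14)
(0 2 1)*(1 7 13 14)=(0 2 7 13 14 1)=[2, 0, 7, 3, 4, 5, 6, 13, 8, 9, 10, 11, 12, 14, 1]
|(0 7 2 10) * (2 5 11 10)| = |(0 7 5 11 10)| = 5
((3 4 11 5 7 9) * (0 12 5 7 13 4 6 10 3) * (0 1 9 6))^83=((0 12 5 13 4 11 7 6 10 3)(1 9))^83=(0 13 7 3 5 11 10 12 4 6)(1 9)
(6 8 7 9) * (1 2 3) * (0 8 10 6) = (0 8 7 9)(1 2 3)(6 10) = [8, 2, 3, 1, 4, 5, 10, 9, 7, 0, 6]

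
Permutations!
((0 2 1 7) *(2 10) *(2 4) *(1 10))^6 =(10)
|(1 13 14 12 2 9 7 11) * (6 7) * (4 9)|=10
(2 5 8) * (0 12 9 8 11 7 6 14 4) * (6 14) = (0 12 9 8 2 5 11 7 14 4) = [12, 1, 5, 3, 0, 11, 6, 14, 2, 8, 10, 7, 9, 13, 4]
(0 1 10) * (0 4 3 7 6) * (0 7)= [1, 10, 2, 0, 3, 5, 7, 6, 8, 9, 4]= (0 1 10 4 3)(6 7)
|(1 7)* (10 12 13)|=|(1 7)(10 12 13)|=6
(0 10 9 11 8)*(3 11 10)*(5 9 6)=[3, 1, 2, 11, 4, 9, 5, 7, 0, 10, 6, 8]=(0 3 11 8)(5 9 10 6)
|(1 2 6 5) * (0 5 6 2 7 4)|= 5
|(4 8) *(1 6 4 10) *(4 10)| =|(1 6 10)(4 8)| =6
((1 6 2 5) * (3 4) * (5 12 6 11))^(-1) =((1 11 5)(2 12 6)(3 4))^(-1) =(1 5 11)(2 6 12)(3 4)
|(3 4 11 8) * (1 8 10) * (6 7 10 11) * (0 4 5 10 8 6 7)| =|(11)(0 4 7 8 3 5 10 1 6)| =9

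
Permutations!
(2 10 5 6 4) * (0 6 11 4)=[6, 1, 10, 3, 2, 11, 0, 7, 8, 9, 5, 4]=(0 6)(2 10 5 11 4)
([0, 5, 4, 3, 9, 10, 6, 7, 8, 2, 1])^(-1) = [0, 10, 9, 3, 2, 1, 6, 7, 8, 4, 5]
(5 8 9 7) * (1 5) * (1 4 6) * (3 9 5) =[0, 3, 2, 9, 6, 8, 1, 4, 5, 7] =(1 3 9 7 4 6)(5 8)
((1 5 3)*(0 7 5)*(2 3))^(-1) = ((0 7 5 2 3 1))^(-1) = (0 1 3 2 5 7)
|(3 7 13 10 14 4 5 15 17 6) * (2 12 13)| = 12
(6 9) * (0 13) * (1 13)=(0 1 13)(6 9)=[1, 13, 2, 3, 4, 5, 9, 7, 8, 6, 10, 11, 12, 0]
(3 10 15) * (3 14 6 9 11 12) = (3 10 15 14 6 9 11 12) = [0, 1, 2, 10, 4, 5, 9, 7, 8, 11, 15, 12, 3, 13, 6, 14]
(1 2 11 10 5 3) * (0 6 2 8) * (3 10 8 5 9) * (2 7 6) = [2, 5, 11, 1, 4, 10, 7, 6, 0, 3, 9, 8] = (0 2 11 8)(1 5 10 9 3)(6 7)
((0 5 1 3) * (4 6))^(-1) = (0 3 1 5)(4 6)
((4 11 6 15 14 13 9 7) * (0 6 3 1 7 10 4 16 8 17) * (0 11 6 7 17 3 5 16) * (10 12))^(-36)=(1 3 8 16 5 11 17)(4 13)(6 9)(10 14)(12 15)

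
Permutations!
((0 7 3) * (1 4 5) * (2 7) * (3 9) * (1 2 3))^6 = ((0 3)(1 4 5 2 7 9))^6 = (9)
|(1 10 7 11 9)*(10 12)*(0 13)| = |(0 13)(1 12 10 7 11 9)| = 6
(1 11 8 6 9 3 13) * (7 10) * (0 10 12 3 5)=(0 10 7 12 3 13 1 11 8 6 9 5)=[10, 11, 2, 13, 4, 0, 9, 12, 6, 5, 7, 8, 3, 1]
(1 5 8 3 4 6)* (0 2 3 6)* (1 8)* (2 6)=[6, 5, 3, 4, 0, 1, 8, 7, 2]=(0 6 8 2 3 4)(1 5)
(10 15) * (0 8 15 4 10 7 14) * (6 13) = (0 8 15 7 14)(4 10)(6 13) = [8, 1, 2, 3, 10, 5, 13, 14, 15, 9, 4, 11, 12, 6, 0, 7]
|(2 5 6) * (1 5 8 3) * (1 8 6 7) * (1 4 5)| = 6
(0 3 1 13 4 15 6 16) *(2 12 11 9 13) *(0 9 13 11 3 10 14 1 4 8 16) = (0 10 14 1 2 12 3 4 15 6)(8 16 9 11 13) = [10, 2, 12, 4, 15, 5, 0, 7, 16, 11, 14, 13, 3, 8, 1, 6, 9]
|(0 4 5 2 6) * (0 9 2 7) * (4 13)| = 15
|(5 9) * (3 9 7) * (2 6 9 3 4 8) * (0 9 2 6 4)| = |(0 9 5 7)(2 4 8 6)| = 4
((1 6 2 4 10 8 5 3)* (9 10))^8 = ((1 6 2 4 9 10 8 5 3))^8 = (1 3 5 8 10 9 4 2 6)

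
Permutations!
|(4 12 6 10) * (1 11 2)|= 12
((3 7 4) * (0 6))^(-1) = ((0 6)(3 7 4))^(-1) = (0 6)(3 4 7)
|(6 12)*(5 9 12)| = 4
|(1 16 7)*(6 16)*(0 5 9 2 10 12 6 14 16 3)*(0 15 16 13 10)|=|(0 5 9 2)(1 14 13 10 12 6 3 15 16 7)|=20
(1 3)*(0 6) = (0 6)(1 3) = [6, 3, 2, 1, 4, 5, 0]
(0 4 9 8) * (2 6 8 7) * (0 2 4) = (2 6 8)(4 9 7) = [0, 1, 6, 3, 9, 5, 8, 4, 2, 7]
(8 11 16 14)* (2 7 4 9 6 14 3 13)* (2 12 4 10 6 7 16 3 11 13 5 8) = [0, 1, 16, 5, 9, 8, 14, 10, 13, 7, 6, 3, 4, 12, 2, 15, 11] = (2 16 11 3 5 8 13 12 4 9 7 10 6 14)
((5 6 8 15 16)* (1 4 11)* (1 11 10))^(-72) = (5 15 6 16 8)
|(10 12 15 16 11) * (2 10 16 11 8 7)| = 8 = |(2 10 12 15 11 16 8 7)|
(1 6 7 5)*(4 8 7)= (1 6 4 8 7 5)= [0, 6, 2, 3, 8, 1, 4, 5, 7]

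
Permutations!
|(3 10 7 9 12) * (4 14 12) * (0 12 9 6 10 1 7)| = |(0 12 3 1 7 6 10)(4 14 9)| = 21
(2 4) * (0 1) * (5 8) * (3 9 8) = (0 1)(2 4)(3 9 8 5) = [1, 0, 4, 9, 2, 3, 6, 7, 5, 8]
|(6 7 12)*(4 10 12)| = |(4 10 12 6 7)| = 5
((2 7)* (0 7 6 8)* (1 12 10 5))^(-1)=(0 8 6 2 7)(1 5 10 12)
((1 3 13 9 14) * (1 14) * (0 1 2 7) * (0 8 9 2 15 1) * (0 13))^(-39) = ((0 13 2 7 8 9 15 1 3))^(-39) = (0 15 7)(1 8 13)(2 3 9)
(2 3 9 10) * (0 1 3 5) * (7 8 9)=(0 1 3 7 8 9 10 2 5)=[1, 3, 5, 7, 4, 0, 6, 8, 9, 10, 2]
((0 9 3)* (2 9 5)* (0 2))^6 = ((0 5)(2 9 3))^6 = (9)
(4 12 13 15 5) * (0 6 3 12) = (0 6 3 12 13 15 5 4) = [6, 1, 2, 12, 0, 4, 3, 7, 8, 9, 10, 11, 13, 15, 14, 5]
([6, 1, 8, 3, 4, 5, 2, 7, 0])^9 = (0 6 2 8)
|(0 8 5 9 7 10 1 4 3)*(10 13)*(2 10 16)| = |(0 8 5 9 7 13 16 2 10 1 4 3)| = 12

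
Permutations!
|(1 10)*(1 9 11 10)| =3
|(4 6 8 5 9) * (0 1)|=|(0 1)(4 6 8 5 9)|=10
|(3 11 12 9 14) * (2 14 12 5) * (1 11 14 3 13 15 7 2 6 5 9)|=12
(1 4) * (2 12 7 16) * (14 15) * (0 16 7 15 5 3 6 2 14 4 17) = (0 16 14 5 3 6 2 12 15 4 1 17) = [16, 17, 12, 6, 1, 3, 2, 7, 8, 9, 10, 11, 15, 13, 5, 4, 14, 0]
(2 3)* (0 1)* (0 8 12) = (0 1 8 12)(2 3) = [1, 8, 3, 2, 4, 5, 6, 7, 12, 9, 10, 11, 0]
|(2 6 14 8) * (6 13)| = 5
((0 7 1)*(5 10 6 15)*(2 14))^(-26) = ((0 7 1)(2 14)(5 10 6 15))^(-26) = (0 7 1)(5 6)(10 15)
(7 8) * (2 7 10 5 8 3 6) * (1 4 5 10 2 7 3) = (10)(1 4 5 8 2 3 6 7) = [0, 4, 3, 6, 5, 8, 7, 1, 2, 9, 10]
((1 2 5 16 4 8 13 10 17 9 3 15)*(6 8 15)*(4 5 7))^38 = (1 4 2 15 7)(3 13 9 8 17 6 10)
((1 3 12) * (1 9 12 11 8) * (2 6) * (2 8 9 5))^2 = ((1 3 11 9 12 5 2 6 8))^2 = (1 11 12 2 8 3 9 5 6)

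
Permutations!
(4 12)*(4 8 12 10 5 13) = [0, 1, 2, 3, 10, 13, 6, 7, 12, 9, 5, 11, 8, 4] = (4 10 5 13)(8 12)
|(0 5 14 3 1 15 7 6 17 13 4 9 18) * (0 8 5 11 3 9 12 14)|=16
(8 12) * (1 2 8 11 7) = [0, 2, 8, 3, 4, 5, 6, 1, 12, 9, 10, 7, 11] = (1 2 8 12 11 7)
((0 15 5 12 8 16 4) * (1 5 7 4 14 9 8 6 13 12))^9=(0 15 7 4)(1 5)(8 16 14 9)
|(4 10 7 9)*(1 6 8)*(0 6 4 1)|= 15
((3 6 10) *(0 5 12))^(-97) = ((0 5 12)(3 6 10))^(-97) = (0 12 5)(3 10 6)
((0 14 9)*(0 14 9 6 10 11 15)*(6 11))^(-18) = (0 14 15 9 11)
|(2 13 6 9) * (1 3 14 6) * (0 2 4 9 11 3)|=4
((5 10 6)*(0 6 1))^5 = (10)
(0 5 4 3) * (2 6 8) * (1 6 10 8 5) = (0 1 6 5 4 3)(2 10 8) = [1, 6, 10, 0, 3, 4, 5, 7, 2, 9, 8]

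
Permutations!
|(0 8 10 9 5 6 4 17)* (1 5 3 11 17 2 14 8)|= 13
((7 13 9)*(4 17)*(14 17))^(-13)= ((4 14 17)(7 13 9))^(-13)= (4 17 14)(7 9 13)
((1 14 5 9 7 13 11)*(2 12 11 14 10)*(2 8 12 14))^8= (1 12 10 11 8)(2 5 7)(9 13 14)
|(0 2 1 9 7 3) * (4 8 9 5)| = 9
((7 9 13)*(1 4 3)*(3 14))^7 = ((1 4 14 3)(7 9 13))^7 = (1 3 14 4)(7 9 13)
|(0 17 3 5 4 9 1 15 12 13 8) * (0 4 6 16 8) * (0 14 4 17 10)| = 42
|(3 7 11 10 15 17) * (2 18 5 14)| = 12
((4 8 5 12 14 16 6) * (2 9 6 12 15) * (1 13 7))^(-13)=(1 7 13)(2 9 6 4 8 5 15)(12 16 14)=((1 13 7)(2 9 6 4 8 5 15)(12 14 16))^(-13)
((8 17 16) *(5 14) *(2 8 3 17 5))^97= ((2 8 5 14)(3 17 16))^97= (2 8 5 14)(3 17 16)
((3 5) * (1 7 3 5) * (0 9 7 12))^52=(0 1 7)(3 9 12)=((0 9 7 3 1 12))^52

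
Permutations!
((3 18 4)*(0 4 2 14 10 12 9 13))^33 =(0 18 10 13 3 14 9 4 2 12)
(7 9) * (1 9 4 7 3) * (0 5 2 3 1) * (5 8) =(0 8 5 2 3)(1 9)(4 7) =[8, 9, 3, 0, 7, 2, 6, 4, 5, 1]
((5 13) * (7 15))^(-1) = ((5 13)(7 15))^(-1) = (5 13)(7 15)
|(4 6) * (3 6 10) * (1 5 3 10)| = |(10)(1 5 3 6 4)| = 5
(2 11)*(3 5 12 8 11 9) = (2 9 3 5 12 8 11) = [0, 1, 9, 5, 4, 12, 6, 7, 11, 3, 10, 2, 8]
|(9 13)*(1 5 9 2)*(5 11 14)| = |(1 11 14 5 9 13 2)| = 7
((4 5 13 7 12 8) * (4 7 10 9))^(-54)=((4 5 13 10 9)(7 12 8))^(-54)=(4 5 13 10 9)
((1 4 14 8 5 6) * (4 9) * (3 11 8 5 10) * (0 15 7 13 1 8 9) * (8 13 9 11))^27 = (0 6 4 15 13 14 7 1 5 9)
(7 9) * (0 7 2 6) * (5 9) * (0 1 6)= (0 7 5 9 2)(1 6)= [7, 6, 0, 3, 4, 9, 1, 5, 8, 2]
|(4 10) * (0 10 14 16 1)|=6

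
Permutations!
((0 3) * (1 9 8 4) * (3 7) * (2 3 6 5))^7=(0 7 6 5 2 3)(1 4 8 9)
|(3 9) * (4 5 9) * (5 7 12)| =|(3 4 7 12 5 9)| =6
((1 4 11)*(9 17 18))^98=(1 11 4)(9 18 17)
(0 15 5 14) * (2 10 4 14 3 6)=[15, 1, 10, 6, 14, 3, 2, 7, 8, 9, 4, 11, 12, 13, 0, 5]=(0 15 5 3 6 2 10 4 14)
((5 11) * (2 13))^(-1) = ((2 13)(5 11))^(-1) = (2 13)(5 11)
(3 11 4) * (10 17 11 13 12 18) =(3 13 12 18 10 17 11 4) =[0, 1, 2, 13, 3, 5, 6, 7, 8, 9, 17, 4, 18, 12, 14, 15, 16, 11, 10]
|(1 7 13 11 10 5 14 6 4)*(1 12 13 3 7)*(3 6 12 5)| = |(3 7 6 4 5 14 12 13 11 10)| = 10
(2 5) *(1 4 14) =[0, 4, 5, 3, 14, 2, 6, 7, 8, 9, 10, 11, 12, 13, 1] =(1 4 14)(2 5)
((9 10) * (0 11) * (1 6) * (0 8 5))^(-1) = (0 5 8 11)(1 6)(9 10)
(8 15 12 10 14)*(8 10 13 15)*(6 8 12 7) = (6 8 12 13 15 7)(10 14) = [0, 1, 2, 3, 4, 5, 8, 6, 12, 9, 14, 11, 13, 15, 10, 7]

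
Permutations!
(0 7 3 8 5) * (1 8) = (0 7 3 1 8 5) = [7, 8, 2, 1, 4, 0, 6, 3, 5]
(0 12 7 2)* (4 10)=(0 12 7 2)(4 10)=[12, 1, 0, 3, 10, 5, 6, 2, 8, 9, 4, 11, 7]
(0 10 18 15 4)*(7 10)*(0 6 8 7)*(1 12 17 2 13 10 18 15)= (1 12 17 2 13 10 15 4 6 8 7 18)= [0, 12, 13, 3, 6, 5, 8, 18, 7, 9, 15, 11, 17, 10, 14, 4, 16, 2, 1]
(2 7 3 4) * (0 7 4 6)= (0 7 3 6)(2 4)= [7, 1, 4, 6, 2, 5, 0, 3]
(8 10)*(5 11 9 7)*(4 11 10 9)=[0, 1, 2, 3, 11, 10, 6, 5, 9, 7, 8, 4]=(4 11)(5 10 8 9 7)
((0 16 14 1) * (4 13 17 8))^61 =(0 16 14 1)(4 13 17 8)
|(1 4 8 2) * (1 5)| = 5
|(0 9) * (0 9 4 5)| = 3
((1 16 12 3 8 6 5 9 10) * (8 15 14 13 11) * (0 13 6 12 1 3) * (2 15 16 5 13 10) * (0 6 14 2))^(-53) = (0 16 9 3 5 10 1)(2 15)(6 11 12 13 8)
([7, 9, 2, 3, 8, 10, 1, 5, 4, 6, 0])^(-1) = (0 10 5 7)(1 6 9)(4 8)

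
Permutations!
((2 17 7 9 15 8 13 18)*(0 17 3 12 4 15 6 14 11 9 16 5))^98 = (0 16 17 5 7)(2 12 15 13)(3 4 8 18)(6 11)(9 14) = ((0 17 7 16 5)(2 3 12 4 15 8 13 18)(6 14 11 9))^98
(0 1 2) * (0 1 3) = [3, 2, 1, 0] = (0 3)(1 2)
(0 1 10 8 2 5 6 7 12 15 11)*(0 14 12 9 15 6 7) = [1, 10, 5, 3, 4, 7, 0, 9, 2, 15, 8, 14, 6, 13, 12, 11] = (0 1 10 8 2 5 7 9 15 11 14 12 6)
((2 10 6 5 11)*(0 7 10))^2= (0 10 5 2 7 6 11)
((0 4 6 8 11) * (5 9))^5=(11)(5 9)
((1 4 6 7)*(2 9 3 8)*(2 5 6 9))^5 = ((1 4 9 3 8 5 6 7))^5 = (1 5 9 7 8 4 6 3)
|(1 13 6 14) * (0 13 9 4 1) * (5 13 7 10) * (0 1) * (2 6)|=|(0 7 10 5 13 2 6 14 1 9 4)|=11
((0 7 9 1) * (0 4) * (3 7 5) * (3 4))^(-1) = (0 4 5)(1 9 7 3)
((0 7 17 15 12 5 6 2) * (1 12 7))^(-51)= (17)(0 5)(1 6)(2 12)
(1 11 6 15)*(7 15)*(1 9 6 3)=(1 11 3)(6 7 15 9)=[0, 11, 2, 1, 4, 5, 7, 15, 8, 6, 10, 3, 12, 13, 14, 9]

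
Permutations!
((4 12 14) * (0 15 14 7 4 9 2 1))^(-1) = ((0 15 14 9 2 1)(4 12 7))^(-1) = (0 1 2 9 14 15)(4 7 12)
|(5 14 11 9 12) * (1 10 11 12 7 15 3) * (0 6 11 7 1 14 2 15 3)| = |(0 6 11 9 1 10 7 3 14 12 5 2 15)| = 13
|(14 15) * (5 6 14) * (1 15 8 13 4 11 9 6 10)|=|(1 15 5 10)(4 11 9 6 14 8 13)|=28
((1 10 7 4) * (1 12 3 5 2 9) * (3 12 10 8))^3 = ((12)(1 8 3 5 2 9)(4 10 7))^3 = (12)(1 5)(2 8)(3 9)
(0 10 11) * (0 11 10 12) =(0 12) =[12, 1, 2, 3, 4, 5, 6, 7, 8, 9, 10, 11, 0]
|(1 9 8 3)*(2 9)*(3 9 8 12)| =6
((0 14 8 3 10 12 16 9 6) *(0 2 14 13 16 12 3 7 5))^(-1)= ((0 13 16 9 6 2 14 8 7 5)(3 10))^(-1)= (0 5 7 8 14 2 6 9 16 13)(3 10)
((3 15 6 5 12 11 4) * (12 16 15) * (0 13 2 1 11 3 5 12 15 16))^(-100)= ((16)(0 13 2 1 11 4 5)(3 15 6 12))^(-100)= (16)(0 4 1 13 5 11 2)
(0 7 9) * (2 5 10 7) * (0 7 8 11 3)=(0 2 5 10 8 11 3)(7 9)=[2, 1, 5, 0, 4, 10, 6, 9, 11, 7, 8, 3]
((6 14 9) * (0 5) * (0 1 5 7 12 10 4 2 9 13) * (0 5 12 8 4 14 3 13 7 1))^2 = ((0 1 12 10 14 7 8 4 2 9 6 3 13 5))^2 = (0 12 14 8 2 6 13)(1 10 7 4 9 3 5)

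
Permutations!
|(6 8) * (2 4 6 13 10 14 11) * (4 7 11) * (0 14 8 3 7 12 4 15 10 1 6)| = 14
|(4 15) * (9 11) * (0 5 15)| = |(0 5 15 4)(9 11)| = 4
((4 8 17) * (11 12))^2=(4 17 8)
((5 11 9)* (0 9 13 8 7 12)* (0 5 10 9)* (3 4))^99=(3 4)(5 8)(7 11)(9 10)(12 13)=((3 4)(5 11 13 8 7 12)(9 10))^99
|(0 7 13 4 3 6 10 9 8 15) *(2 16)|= |(0 7 13 4 3 6 10 9 8 15)(2 16)|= 10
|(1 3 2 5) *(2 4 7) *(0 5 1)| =10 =|(0 5)(1 3 4 7 2)|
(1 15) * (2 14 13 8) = (1 15)(2 14 13 8) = [0, 15, 14, 3, 4, 5, 6, 7, 2, 9, 10, 11, 12, 8, 13, 1]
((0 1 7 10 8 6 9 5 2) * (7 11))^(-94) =((0 1 11 7 10 8 6 9 5 2))^(-94) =(0 6 11 5 10)(1 9 7 2 8)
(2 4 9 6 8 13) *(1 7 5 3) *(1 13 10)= (1 7 5 3 13 2 4 9 6 8 10)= [0, 7, 4, 13, 9, 3, 8, 5, 10, 6, 1, 11, 12, 2]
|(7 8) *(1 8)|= 3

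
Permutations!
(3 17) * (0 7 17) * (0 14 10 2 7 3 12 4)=[3, 1, 7, 14, 0, 5, 6, 17, 8, 9, 2, 11, 4, 13, 10, 15, 16, 12]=(0 3 14 10 2 7 17 12 4)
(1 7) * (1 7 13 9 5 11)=(1 13 9 5 11)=[0, 13, 2, 3, 4, 11, 6, 7, 8, 5, 10, 1, 12, 9]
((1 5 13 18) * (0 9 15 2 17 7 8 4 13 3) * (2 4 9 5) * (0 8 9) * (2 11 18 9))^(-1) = ((0 5 3 8)(1 11 18)(2 17 7)(4 13 9 15))^(-1) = (0 8 3 5)(1 18 11)(2 7 17)(4 15 9 13)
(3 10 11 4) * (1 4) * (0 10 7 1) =(0 10 11)(1 4 3 7) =[10, 4, 2, 7, 3, 5, 6, 1, 8, 9, 11, 0]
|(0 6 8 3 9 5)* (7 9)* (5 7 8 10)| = |(0 6 10 5)(3 8)(7 9)| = 4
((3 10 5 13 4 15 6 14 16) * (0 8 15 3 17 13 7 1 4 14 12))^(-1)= ((0 8 15 6 12)(1 4 3 10 5 7)(13 14 16 17))^(-1)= (0 12 6 15 8)(1 7 5 10 3 4)(13 17 16 14)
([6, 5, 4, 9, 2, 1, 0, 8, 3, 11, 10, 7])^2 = (3 11 8 9 7)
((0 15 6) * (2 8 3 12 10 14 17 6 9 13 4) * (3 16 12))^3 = ((0 15 9 13 4 2 8 16 12 10 14 17 6))^3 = (0 13 8 10 6 9 2 12 17 15 4 16 14)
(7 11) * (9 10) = (7 11)(9 10) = [0, 1, 2, 3, 4, 5, 6, 11, 8, 10, 9, 7]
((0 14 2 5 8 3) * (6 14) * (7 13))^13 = (0 3 8 5 2 14 6)(7 13)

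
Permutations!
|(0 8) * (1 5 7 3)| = |(0 8)(1 5 7 3)| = 4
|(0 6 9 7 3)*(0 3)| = 4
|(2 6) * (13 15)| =|(2 6)(13 15)| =2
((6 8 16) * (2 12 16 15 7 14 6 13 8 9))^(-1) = (2 9 6 14 7 15 8 13 16 12)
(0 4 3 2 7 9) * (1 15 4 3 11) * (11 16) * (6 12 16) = [3, 15, 7, 2, 6, 5, 12, 9, 8, 0, 10, 1, 16, 13, 14, 4, 11] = (0 3 2 7 9)(1 15 4 6 12 16 11)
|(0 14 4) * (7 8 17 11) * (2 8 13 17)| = 12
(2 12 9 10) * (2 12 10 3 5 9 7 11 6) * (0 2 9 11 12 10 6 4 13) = [2, 1, 6, 5, 13, 11, 9, 12, 8, 3, 10, 4, 7, 0] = (0 2 6 9 3 5 11 4 13)(7 12)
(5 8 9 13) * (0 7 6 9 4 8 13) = (0 7 6 9)(4 8)(5 13) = [7, 1, 2, 3, 8, 13, 9, 6, 4, 0, 10, 11, 12, 5]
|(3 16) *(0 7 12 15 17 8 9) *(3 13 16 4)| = 14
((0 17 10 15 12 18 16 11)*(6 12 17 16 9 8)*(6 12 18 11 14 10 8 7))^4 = ((0 16 14 10 15 17 8 12 11)(6 18 9 7))^4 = (18)(0 15 11 10 12 14 8 16 17)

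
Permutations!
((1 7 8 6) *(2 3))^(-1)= (1 6 8 7)(2 3)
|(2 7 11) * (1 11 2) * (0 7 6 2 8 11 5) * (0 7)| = 10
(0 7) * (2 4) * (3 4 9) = (0 7)(2 9 3 4) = [7, 1, 9, 4, 2, 5, 6, 0, 8, 3]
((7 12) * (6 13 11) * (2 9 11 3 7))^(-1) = (2 12 7 3 13 6 11 9)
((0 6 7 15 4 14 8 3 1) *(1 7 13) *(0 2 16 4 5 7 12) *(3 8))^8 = (0 3 4 2 13)(1 6 12 14 16)(5 15 7)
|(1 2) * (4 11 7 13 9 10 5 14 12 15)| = 10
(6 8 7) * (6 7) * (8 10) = [0, 1, 2, 3, 4, 5, 10, 7, 6, 9, 8] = (6 10 8)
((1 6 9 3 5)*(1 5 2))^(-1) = (1 2 3 9 6)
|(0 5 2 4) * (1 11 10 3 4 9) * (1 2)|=14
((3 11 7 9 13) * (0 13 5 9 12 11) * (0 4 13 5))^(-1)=((0 5 9)(3 4 13)(7 12 11))^(-1)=(0 9 5)(3 13 4)(7 11 12)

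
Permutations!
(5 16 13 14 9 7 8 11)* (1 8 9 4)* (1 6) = (1 8 11 5 16 13 14 4 6)(7 9) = [0, 8, 2, 3, 6, 16, 1, 9, 11, 7, 10, 5, 12, 14, 4, 15, 13]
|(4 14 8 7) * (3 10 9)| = |(3 10 9)(4 14 8 7)| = 12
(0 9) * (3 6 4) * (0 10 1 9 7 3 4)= (0 7 3 6)(1 9 10)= [7, 9, 2, 6, 4, 5, 0, 3, 8, 10, 1]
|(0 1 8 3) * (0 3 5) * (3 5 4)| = |(0 1 8 4 3 5)| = 6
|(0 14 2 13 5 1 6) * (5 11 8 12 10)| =11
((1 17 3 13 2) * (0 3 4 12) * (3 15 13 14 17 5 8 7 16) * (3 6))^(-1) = ((0 15 13 2 1 5 8 7 16 6 3 14 17 4 12))^(-1) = (0 12 4 17 14 3 6 16 7 8 5 1 2 13 15)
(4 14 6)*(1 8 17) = [0, 8, 2, 3, 14, 5, 4, 7, 17, 9, 10, 11, 12, 13, 6, 15, 16, 1] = (1 8 17)(4 14 6)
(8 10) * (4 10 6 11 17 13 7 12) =(4 10 8 6 11 17 13 7 12) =[0, 1, 2, 3, 10, 5, 11, 12, 6, 9, 8, 17, 4, 7, 14, 15, 16, 13]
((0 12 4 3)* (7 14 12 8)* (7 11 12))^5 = (0 3 4 12 11 8)(7 14)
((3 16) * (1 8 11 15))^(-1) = (1 15 11 8)(3 16)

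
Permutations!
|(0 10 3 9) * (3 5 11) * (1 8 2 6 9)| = |(0 10 5 11 3 1 8 2 6 9)| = 10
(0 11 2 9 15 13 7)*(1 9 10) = (0 11 2 10 1 9 15 13 7) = [11, 9, 10, 3, 4, 5, 6, 0, 8, 15, 1, 2, 12, 7, 14, 13]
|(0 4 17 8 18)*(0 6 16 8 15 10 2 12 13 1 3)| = 20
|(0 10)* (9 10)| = |(0 9 10)| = 3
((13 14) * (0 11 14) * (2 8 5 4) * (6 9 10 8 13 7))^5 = ((0 11 14 7 6 9 10 8 5 4 2 13))^5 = (0 9 2 7 5 11 10 13 6 4 14 8)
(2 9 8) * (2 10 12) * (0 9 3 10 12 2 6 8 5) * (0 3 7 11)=[9, 1, 7, 10, 4, 3, 8, 11, 12, 5, 2, 0, 6]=(0 9 5 3 10 2 7 11)(6 8 12)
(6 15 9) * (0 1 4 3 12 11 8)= (0 1 4 3 12 11 8)(6 15 9)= [1, 4, 2, 12, 3, 5, 15, 7, 0, 6, 10, 8, 11, 13, 14, 9]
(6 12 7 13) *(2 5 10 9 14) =(2 5 10 9 14)(6 12 7 13) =[0, 1, 5, 3, 4, 10, 12, 13, 8, 14, 9, 11, 7, 6, 2]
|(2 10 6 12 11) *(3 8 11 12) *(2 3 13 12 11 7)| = 9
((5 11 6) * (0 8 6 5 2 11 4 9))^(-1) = (0 9 4 5 11 2 6 8)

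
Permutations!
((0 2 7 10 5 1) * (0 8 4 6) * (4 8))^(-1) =((0 2 7 10 5 1 4 6))^(-1) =(0 6 4 1 5 10 7 2)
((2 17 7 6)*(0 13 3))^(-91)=(0 3 13)(2 17 7 6)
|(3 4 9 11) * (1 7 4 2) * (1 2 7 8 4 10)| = |(1 8 4 9 11 3 7 10)| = 8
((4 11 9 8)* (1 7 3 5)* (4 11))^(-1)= ((1 7 3 5)(8 11 9))^(-1)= (1 5 3 7)(8 9 11)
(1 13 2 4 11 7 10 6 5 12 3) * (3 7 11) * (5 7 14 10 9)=(1 13 2 4 3)(5 12 14 10 6 7 9)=[0, 13, 4, 1, 3, 12, 7, 9, 8, 5, 6, 11, 14, 2, 10]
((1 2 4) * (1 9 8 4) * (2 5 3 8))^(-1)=(1 2 9 4 8 3 5)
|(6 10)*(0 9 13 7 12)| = |(0 9 13 7 12)(6 10)| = 10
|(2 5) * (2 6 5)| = 2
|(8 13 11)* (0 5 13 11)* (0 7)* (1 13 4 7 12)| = |(0 5 4 7)(1 13 12)(8 11)| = 12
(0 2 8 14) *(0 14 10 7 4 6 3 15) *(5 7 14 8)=(0 2 5 7 4 6 3 15)(8 10 14)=[2, 1, 5, 15, 6, 7, 3, 4, 10, 9, 14, 11, 12, 13, 8, 0]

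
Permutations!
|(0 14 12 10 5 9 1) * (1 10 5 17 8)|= 9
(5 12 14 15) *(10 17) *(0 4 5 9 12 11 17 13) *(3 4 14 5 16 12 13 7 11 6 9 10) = (0 14 15 10 7 11 17 3 4 16 12 5 6 9 13) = [14, 1, 2, 4, 16, 6, 9, 11, 8, 13, 7, 17, 5, 0, 15, 10, 12, 3]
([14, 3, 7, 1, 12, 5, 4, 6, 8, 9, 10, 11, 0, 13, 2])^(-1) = (0 12 4 6 7 2 14)(1 3)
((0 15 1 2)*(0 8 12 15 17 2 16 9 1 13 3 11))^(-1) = ((0 17 2 8 12 15 13 3 11)(1 16 9))^(-1) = (0 11 3 13 15 12 8 2 17)(1 9 16)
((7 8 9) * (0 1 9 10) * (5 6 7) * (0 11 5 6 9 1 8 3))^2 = ((0 8 10 11 5 9 6 7 3))^2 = (0 10 5 6 3 8 11 9 7)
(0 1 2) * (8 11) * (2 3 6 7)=(0 1 3 6 7 2)(8 11)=[1, 3, 0, 6, 4, 5, 7, 2, 11, 9, 10, 8]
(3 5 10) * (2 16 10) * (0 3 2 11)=(0 3 5 11)(2 16 10)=[3, 1, 16, 5, 4, 11, 6, 7, 8, 9, 2, 0, 12, 13, 14, 15, 10]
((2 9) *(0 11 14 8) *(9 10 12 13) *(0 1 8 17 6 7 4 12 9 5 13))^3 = (0 17 4 11 6 12 14 7)(1 8)(5 13)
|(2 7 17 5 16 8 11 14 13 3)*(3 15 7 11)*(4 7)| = |(2 11 14 13 15 4 7 17 5 16 8 3)| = 12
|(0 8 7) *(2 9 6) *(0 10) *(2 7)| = |(0 8 2 9 6 7 10)| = 7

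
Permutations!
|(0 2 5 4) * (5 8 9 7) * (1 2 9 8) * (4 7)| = |(0 9 4)(1 2)(5 7)| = 6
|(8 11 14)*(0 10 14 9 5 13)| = 8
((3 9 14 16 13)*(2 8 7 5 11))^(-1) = (2 11 5 7 8)(3 13 16 14 9)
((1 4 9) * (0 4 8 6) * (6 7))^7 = (9) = ((0 4 9 1 8 7 6))^7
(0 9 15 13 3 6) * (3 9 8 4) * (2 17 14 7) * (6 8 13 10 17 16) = [13, 1, 16, 8, 3, 5, 0, 2, 4, 15, 17, 11, 12, 9, 7, 10, 6, 14] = (0 13 9 15 10 17 14 7 2 16 6)(3 8 4)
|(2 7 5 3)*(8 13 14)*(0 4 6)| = 12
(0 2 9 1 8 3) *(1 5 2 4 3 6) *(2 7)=(0 4 3)(1 8 6)(2 9 5 7)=[4, 8, 9, 0, 3, 7, 1, 2, 6, 5]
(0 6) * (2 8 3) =(0 6)(2 8 3) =[6, 1, 8, 2, 4, 5, 0, 7, 3]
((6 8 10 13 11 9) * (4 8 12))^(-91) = (4 9 10 12 11 8 6 13) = ((4 8 10 13 11 9 6 12))^(-91)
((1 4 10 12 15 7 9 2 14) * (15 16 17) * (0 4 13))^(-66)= ((0 4 10 12 16 17 15 7 9 2 14 1 13))^(-66)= (0 13 1 14 2 9 7 15 17 16 12 10 4)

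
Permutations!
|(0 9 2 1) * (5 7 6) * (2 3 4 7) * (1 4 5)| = 9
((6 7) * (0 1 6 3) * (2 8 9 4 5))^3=(0 7 1 3 6)(2 4 8 5 9)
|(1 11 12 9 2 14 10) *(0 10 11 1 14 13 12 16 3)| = |(0 10 14 11 16 3)(2 13 12 9)| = 12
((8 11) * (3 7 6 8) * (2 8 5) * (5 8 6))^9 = ((2 6 8 11 3 7 5))^9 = (2 8 3 5 6 11 7)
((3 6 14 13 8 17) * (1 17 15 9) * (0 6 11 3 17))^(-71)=((17)(0 6 14 13 8 15 9 1)(3 11))^(-71)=(17)(0 6 14 13 8 15 9 1)(3 11)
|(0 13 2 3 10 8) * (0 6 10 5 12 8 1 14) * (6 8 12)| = 9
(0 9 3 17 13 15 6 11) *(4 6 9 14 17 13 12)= (0 14 17 12 4 6 11)(3 13 15 9)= [14, 1, 2, 13, 6, 5, 11, 7, 8, 3, 10, 0, 4, 15, 17, 9, 16, 12]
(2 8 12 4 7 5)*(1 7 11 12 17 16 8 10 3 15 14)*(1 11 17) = (1 7 5 2 10 3 15 14 11 12 4 17 16 8) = [0, 7, 10, 15, 17, 2, 6, 5, 1, 9, 3, 12, 4, 13, 11, 14, 8, 16]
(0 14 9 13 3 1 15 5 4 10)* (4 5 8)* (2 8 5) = [14, 15, 8, 1, 10, 2, 6, 7, 4, 13, 0, 11, 12, 3, 9, 5] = (0 14 9 13 3 1 15 5 2 8 4 10)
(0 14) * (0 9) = (0 14 9) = [14, 1, 2, 3, 4, 5, 6, 7, 8, 0, 10, 11, 12, 13, 9]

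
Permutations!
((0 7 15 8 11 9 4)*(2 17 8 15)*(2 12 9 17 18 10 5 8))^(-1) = (0 4 9 12 7)(2 17 11 8 5 10 18)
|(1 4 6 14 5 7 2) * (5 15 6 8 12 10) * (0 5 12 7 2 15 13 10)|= |(0 5 2 1 4 8 7 15 6 14 13 10 12)|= 13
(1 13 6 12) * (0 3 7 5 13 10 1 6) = (0 3 7 5 13)(1 10)(6 12) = [3, 10, 2, 7, 4, 13, 12, 5, 8, 9, 1, 11, 6, 0]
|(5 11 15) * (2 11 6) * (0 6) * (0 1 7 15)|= 4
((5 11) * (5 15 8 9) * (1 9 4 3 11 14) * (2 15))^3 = (1 14 5 9)(2 4)(3 15)(8 11)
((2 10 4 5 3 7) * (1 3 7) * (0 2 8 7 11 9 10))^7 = ((0 2)(1 3)(4 5 11 9 10)(7 8))^7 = (0 2)(1 3)(4 11 10 5 9)(7 8)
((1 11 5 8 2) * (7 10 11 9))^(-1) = (1 2 8 5 11 10 7 9)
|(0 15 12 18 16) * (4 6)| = 10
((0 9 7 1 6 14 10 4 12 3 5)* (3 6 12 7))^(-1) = (0 5 3 9)(1 7 4 10 14 6 12)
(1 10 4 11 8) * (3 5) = [0, 10, 2, 5, 11, 3, 6, 7, 1, 9, 4, 8] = (1 10 4 11 8)(3 5)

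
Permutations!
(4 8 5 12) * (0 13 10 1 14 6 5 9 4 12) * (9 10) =(0 13 9 4 8 10 1 14 6 5) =[13, 14, 2, 3, 8, 0, 5, 7, 10, 4, 1, 11, 12, 9, 6]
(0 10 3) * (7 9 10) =(0 7 9 10 3) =[7, 1, 2, 0, 4, 5, 6, 9, 8, 10, 3]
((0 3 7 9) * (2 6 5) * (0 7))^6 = ((0 3)(2 6 5)(7 9))^6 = (9)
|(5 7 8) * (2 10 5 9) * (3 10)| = 7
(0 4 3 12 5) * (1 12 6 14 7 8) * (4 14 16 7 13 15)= (0 14 13 15 4 3 6 16 7 8 1 12 5)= [14, 12, 2, 6, 3, 0, 16, 8, 1, 9, 10, 11, 5, 15, 13, 4, 7]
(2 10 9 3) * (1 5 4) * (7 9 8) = (1 5 4)(2 10 8 7 9 3) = [0, 5, 10, 2, 1, 4, 6, 9, 7, 3, 8]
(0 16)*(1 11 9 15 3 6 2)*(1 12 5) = [16, 11, 12, 6, 4, 1, 2, 7, 8, 15, 10, 9, 5, 13, 14, 3, 0] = (0 16)(1 11 9 15 3 6 2 12 5)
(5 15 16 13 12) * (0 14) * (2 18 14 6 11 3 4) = (0 6 11 3 4 2 18 14)(5 15 16 13 12) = [6, 1, 18, 4, 2, 15, 11, 7, 8, 9, 10, 3, 5, 12, 0, 16, 13, 17, 14]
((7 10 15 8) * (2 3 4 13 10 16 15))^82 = ((2 3 4 13 10)(7 16 15 8))^82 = (2 4 10 3 13)(7 15)(8 16)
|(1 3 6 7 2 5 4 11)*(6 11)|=15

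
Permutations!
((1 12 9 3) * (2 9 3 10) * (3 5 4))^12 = (1 5 3 12 4)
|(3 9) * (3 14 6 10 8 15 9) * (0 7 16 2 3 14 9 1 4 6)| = |(0 7 16 2 3 14)(1 4 6 10 8 15)| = 6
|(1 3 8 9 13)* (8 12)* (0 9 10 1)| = 15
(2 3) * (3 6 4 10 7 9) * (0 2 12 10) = (0 2 6 4)(3 12 10 7 9) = [2, 1, 6, 12, 0, 5, 4, 9, 8, 3, 7, 11, 10]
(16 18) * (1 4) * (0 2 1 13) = (0 2 1 4 13)(16 18) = [2, 4, 1, 3, 13, 5, 6, 7, 8, 9, 10, 11, 12, 0, 14, 15, 18, 17, 16]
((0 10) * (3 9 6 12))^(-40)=(12)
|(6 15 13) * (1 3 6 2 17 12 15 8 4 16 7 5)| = |(1 3 6 8 4 16 7 5)(2 17 12 15 13)| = 40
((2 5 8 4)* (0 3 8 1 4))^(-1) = ((0 3 8)(1 4 2 5))^(-1) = (0 8 3)(1 5 2 4)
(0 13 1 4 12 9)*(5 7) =(0 13 1 4 12 9)(5 7) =[13, 4, 2, 3, 12, 7, 6, 5, 8, 0, 10, 11, 9, 1]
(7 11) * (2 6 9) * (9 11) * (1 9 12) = [0, 9, 6, 3, 4, 5, 11, 12, 8, 2, 10, 7, 1] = (1 9 2 6 11 7 12)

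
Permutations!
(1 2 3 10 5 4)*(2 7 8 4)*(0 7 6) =(0 7 8 4 1 6)(2 3 10 5) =[7, 6, 3, 10, 1, 2, 0, 8, 4, 9, 5]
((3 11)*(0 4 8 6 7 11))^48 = (0 3 11 7 6 8 4)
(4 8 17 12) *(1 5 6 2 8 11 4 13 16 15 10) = (1 5 6 2 8 17 12 13 16 15 10)(4 11) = [0, 5, 8, 3, 11, 6, 2, 7, 17, 9, 1, 4, 13, 16, 14, 10, 15, 12]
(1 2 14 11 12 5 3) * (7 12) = (1 2 14 11 7 12 5 3) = [0, 2, 14, 1, 4, 3, 6, 12, 8, 9, 10, 7, 5, 13, 11]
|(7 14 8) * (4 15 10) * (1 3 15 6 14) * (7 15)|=|(1 3 7)(4 6 14 8 15 10)|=6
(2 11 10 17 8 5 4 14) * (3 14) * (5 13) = (2 11 10 17 8 13 5 4 3 14) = [0, 1, 11, 14, 3, 4, 6, 7, 13, 9, 17, 10, 12, 5, 2, 15, 16, 8]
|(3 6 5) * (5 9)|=|(3 6 9 5)|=4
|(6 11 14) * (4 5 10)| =3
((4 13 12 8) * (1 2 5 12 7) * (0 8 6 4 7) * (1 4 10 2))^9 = (0 13 4 7 8)(2 10 6 12 5)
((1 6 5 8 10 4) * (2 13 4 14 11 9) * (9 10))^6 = (14)(1 13 9 5)(2 8 6 4)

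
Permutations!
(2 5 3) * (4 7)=(2 5 3)(4 7)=[0, 1, 5, 2, 7, 3, 6, 4]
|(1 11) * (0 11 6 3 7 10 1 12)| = |(0 11 12)(1 6 3 7 10)| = 15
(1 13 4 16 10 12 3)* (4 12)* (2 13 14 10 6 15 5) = (1 14 10 4 16 6 15 5 2 13 12 3) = [0, 14, 13, 1, 16, 2, 15, 7, 8, 9, 4, 11, 3, 12, 10, 5, 6]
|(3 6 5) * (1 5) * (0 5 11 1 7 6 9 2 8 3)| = |(0 5)(1 11)(2 8 3 9)(6 7)| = 4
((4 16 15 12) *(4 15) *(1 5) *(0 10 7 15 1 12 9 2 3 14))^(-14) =((0 10 7 15 9 2 3 14)(1 5 12)(4 16))^(-14) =(16)(0 7 9 3)(1 5 12)(2 14 10 15)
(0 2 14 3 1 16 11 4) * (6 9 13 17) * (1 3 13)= [2, 16, 14, 3, 0, 5, 9, 7, 8, 1, 10, 4, 12, 17, 13, 15, 11, 6]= (0 2 14 13 17 6 9 1 16 11 4)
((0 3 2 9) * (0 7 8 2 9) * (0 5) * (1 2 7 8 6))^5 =(0 6 3 1 9 2 8 5 7)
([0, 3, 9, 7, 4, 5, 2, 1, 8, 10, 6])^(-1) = [0, 7, 6, 1, 4, 5, 10, 3, 8, 2, 9]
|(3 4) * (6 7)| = |(3 4)(6 7)| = 2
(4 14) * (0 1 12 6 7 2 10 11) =[1, 12, 10, 3, 14, 5, 7, 2, 8, 9, 11, 0, 6, 13, 4] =(0 1 12 6 7 2 10 11)(4 14)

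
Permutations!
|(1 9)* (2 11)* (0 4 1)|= |(0 4 1 9)(2 11)|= 4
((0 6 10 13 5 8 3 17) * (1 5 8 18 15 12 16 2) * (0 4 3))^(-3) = (0 10 8 6 13)(1 12 5 16 18 2 15)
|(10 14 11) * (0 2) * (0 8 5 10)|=7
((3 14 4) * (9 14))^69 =((3 9 14 4))^69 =(3 9 14 4)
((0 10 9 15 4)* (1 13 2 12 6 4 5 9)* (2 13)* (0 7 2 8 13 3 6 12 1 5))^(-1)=(0 15 9 5 10)(1 2 7 4 6 3 13 8)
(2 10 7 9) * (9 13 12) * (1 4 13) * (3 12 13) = (13)(1 4 3 12 9 2 10 7) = [0, 4, 10, 12, 3, 5, 6, 1, 8, 2, 7, 11, 9, 13]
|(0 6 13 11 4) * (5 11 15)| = |(0 6 13 15 5 11 4)| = 7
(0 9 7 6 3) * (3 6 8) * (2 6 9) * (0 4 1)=(0 2 6 9 7 8 3 4 1)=[2, 0, 6, 4, 1, 5, 9, 8, 3, 7]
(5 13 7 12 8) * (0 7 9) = (0 7 12 8 5 13 9) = [7, 1, 2, 3, 4, 13, 6, 12, 5, 0, 10, 11, 8, 9]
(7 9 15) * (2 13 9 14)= (2 13 9 15 7 14)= [0, 1, 13, 3, 4, 5, 6, 14, 8, 15, 10, 11, 12, 9, 2, 7]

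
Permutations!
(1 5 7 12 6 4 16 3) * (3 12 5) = (1 3)(4 16 12 6)(5 7) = [0, 3, 2, 1, 16, 7, 4, 5, 8, 9, 10, 11, 6, 13, 14, 15, 12]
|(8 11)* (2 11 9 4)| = 5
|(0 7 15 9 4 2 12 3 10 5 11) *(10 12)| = 18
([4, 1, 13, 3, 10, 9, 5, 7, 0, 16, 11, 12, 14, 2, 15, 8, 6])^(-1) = [8, 1, 13, 3, 0, 6, 16, 7, 15, 5, 4, 10, 11, 2, 12, 14, 9]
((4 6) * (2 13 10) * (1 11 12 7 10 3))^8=((1 11 12 7 10 2 13 3)(4 6))^8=(13)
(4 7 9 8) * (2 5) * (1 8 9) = [0, 8, 5, 3, 7, 2, 6, 1, 4, 9] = (9)(1 8 4 7)(2 5)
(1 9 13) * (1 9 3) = [0, 3, 2, 1, 4, 5, 6, 7, 8, 13, 10, 11, 12, 9] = (1 3)(9 13)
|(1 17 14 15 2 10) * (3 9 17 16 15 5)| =|(1 16 15 2 10)(3 9 17 14 5)| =5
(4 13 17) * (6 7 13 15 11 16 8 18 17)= (4 15 11 16 8 18 17)(6 7 13)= [0, 1, 2, 3, 15, 5, 7, 13, 18, 9, 10, 16, 12, 6, 14, 11, 8, 4, 17]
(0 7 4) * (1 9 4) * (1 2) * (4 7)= (0 4)(1 9 7 2)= [4, 9, 1, 3, 0, 5, 6, 2, 8, 7]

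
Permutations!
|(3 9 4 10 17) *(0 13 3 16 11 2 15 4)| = 28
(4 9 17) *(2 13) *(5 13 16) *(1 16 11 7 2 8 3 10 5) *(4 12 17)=[0, 16, 11, 10, 9, 13, 6, 2, 3, 4, 5, 7, 17, 8, 14, 15, 1, 12]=(1 16)(2 11 7)(3 10 5 13 8)(4 9)(12 17)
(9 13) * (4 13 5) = (4 13 9 5) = [0, 1, 2, 3, 13, 4, 6, 7, 8, 5, 10, 11, 12, 9]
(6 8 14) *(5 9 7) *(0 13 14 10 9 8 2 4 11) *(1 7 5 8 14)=[13, 7, 4, 3, 11, 14, 2, 8, 10, 5, 9, 0, 12, 1, 6]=(0 13 1 7 8 10 9 5 14 6 2 4 11)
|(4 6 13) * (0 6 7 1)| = 6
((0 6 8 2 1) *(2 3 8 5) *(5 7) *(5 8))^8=((0 6 7 8 3 5 2 1))^8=(8)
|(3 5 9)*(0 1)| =|(0 1)(3 5 9)| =6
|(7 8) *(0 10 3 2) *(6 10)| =|(0 6 10 3 2)(7 8)| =10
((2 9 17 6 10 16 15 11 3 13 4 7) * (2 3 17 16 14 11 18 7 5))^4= (2 18 4 16 3)(5 15 13 9 7)(6 17 11 14 10)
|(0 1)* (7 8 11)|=|(0 1)(7 8 11)|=6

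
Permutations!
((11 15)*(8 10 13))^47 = ((8 10 13)(11 15))^47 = (8 13 10)(11 15)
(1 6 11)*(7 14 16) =(1 6 11)(7 14 16) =[0, 6, 2, 3, 4, 5, 11, 14, 8, 9, 10, 1, 12, 13, 16, 15, 7]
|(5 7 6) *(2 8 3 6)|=|(2 8 3 6 5 7)|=6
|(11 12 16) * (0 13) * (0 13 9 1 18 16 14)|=|(0 9 1 18 16 11 12 14)|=8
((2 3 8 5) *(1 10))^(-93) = (1 10)(2 5 8 3)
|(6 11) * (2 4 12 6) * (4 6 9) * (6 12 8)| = |(2 12 9 4 8 6 11)| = 7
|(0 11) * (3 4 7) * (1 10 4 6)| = 6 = |(0 11)(1 10 4 7 3 6)|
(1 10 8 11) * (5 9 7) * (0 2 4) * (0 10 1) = (0 2 4 10 8 11)(5 9 7) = [2, 1, 4, 3, 10, 9, 6, 5, 11, 7, 8, 0]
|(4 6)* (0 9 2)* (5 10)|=6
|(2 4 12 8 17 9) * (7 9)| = 7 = |(2 4 12 8 17 7 9)|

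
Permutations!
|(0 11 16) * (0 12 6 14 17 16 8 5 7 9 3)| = 35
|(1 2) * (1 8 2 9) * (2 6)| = 6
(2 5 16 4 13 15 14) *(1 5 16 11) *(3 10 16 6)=(1 5 11)(2 6 3 10 16 4 13 15 14)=[0, 5, 6, 10, 13, 11, 3, 7, 8, 9, 16, 1, 12, 15, 2, 14, 4]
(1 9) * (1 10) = [0, 9, 2, 3, 4, 5, 6, 7, 8, 10, 1] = (1 9 10)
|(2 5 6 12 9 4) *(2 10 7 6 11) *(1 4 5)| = |(1 4 10 7 6 12 9 5 11 2)| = 10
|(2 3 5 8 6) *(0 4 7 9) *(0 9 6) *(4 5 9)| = 6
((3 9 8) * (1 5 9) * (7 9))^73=(1 5 7 9 8 3)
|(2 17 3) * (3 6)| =4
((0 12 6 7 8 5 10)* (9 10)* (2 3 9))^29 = ((0 12 6 7 8 5 2 3 9 10))^29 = (0 10 9 3 2 5 8 7 6 12)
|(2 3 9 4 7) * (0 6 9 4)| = |(0 6 9)(2 3 4 7)| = 12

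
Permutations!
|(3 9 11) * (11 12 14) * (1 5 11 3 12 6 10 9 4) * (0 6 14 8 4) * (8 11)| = |(0 6 10 9 14 3)(1 5 8 4)(11 12)| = 12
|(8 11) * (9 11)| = 3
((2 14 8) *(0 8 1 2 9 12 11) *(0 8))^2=(1 14 2)(8 12)(9 11)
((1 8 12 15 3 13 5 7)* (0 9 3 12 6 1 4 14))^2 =((0 9 3 13 5 7 4 14)(1 8 6)(12 15))^2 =(15)(0 3 5 4)(1 6 8)(7 14 9 13)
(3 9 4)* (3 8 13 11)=(3 9 4 8 13 11)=[0, 1, 2, 9, 8, 5, 6, 7, 13, 4, 10, 3, 12, 11]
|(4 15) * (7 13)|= |(4 15)(7 13)|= 2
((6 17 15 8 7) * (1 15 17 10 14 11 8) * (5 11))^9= (17)(1 15)(5 8 6 14 11 7 10)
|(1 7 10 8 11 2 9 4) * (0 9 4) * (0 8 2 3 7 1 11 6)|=|(0 9 8 6)(2 4 11 3 7 10)|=12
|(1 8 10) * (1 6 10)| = 2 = |(1 8)(6 10)|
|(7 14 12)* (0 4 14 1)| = 6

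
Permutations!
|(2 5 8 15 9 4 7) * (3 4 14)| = 9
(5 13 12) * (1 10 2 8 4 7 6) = [0, 10, 8, 3, 7, 13, 1, 6, 4, 9, 2, 11, 5, 12] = (1 10 2 8 4 7 6)(5 13 12)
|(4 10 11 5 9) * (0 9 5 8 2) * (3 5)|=14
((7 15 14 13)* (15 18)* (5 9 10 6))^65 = (18)(5 9 10 6) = ((5 9 10 6)(7 18 15 14 13))^65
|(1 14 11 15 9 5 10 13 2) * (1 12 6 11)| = 18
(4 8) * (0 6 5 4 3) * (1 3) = (0 6 5 4 8 1 3) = [6, 3, 2, 0, 8, 4, 5, 7, 1]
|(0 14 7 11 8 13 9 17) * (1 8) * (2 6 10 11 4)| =|(0 14 7 4 2 6 10 11 1 8 13 9 17)| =13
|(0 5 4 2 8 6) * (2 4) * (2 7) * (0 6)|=5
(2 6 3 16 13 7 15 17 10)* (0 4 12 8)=[4, 1, 6, 16, 12, 5, 3, 15, 0, 9, 2, 11, 8, 7, 14, 17, 13, 10]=(0 4 12 8)(2 6 3 16 13 7 15 17 10)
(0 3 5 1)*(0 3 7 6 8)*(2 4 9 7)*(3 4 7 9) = [2, 4, 7, 5, 3, 1, 8, 6, 0, 9] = (9)(0 2 7 6 8)(1 4 3 5)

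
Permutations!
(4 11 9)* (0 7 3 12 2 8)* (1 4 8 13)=(0 7 3 12 2 13 1 4 11 9 8)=[7, 4, 13, 12, 11, 5, 6, 3, 0, 8, 10, 9, 2, 1]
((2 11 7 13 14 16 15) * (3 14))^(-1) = (2 15 16 14 3 13 7 11)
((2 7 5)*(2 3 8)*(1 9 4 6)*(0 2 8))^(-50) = (1 4)(6 9)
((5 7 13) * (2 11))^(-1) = (2 11)(5 13 7)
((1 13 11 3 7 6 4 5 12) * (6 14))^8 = (1 5 6 7 11)(3 13 12 4 14)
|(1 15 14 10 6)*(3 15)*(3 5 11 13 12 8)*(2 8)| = |(1 5 11 13 12 2 8 3 15 14 10 6)| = 12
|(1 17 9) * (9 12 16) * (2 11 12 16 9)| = 7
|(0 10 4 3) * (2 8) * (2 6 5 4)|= 8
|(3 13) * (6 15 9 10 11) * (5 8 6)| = 14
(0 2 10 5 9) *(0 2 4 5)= (0 4 5 9 2 10)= [4, 1, 10, 3, 5, 9, 6, 7, 8, 2, 0]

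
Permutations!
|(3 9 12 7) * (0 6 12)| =6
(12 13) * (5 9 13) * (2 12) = (2 12 5 9 13) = [0, 1, 12, 3, 4, 9, 6, 7, 8, 13, 10, 11, 5, 2]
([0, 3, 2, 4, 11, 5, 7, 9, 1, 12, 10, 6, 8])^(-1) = (1 8 12 9 7 6 11 4 3)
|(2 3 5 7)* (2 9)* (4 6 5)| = |(2 3 4 6 5 7 9)| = 7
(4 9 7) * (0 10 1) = (0 10 1)(4 9 7) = [10, 0, 2, 3, 9, 5, 6, 4, 8, 7, 1]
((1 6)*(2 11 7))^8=((1 6)(2 11 7))^8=(2 7 11)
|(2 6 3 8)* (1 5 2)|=6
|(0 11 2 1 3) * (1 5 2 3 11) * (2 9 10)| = 4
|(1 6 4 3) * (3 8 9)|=|(1 6 4 8 9 3)|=6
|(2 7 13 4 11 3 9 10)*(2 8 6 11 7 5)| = 6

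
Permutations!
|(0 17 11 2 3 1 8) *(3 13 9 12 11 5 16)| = 35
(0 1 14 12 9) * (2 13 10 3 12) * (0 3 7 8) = (0 1 14 2 13 10 7 8)(3 12 9) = [1, 14, 13, 12, 4, 5, 6, 8, 0, 3, 7, 11, 9, 10, 2]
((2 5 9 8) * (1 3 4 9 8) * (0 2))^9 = (0 2 5 8)(1 3 4 9)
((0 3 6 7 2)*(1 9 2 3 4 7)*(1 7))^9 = ((0 4 1 9 2)(3 6 7))^9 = (0 2 9 1 4)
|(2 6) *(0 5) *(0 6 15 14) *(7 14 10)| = |(0 5 6 2 15 10 7 14)| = 8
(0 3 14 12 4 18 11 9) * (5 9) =[3, 1, 2, 14, 18, 9, 6, 7, 8, 0, 10, 5, 4, 13, 12, 15, 16, 17, 11] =(0 3 14 12 4 18 11 5 9)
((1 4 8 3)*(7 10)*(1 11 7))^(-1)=(1 10 7 11 3 8 4)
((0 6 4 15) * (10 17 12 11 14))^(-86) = ((0 6 4 15)(10 17 12 11 14))^(-86) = (0 4)(6 15)(10 14 11 12 17)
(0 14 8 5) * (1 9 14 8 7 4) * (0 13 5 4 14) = [8, 9, 2, 3, 1, 13, 6, 14, 4, 0, 10, 11, 12, 5, 7] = (0 8 4 1 9)(5 13)(7 14)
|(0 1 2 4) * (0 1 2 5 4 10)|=|(0 2 10)(1 5 4)|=3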